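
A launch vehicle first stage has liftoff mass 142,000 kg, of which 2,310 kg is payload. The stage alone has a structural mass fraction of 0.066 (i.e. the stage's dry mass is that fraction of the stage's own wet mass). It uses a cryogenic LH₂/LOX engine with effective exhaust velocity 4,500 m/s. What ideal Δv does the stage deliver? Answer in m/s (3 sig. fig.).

Δv ≈ 11300 m/s

Stage wet mass = m₀ − payload = 142,000 − 2,310 = 139,690 kg.
Stage dry mass = ε × stage wet mass = 0.066 × 139,690 = 9,219.54 kg.
Burnout mass m_f = stage dry + payload = 9,219.54 + 2,310 = 11,529.54 kg.
Δv = v_e · ln(142,000/11,529.54) = 4500.0 × ln(12.32) = 4500.0 × 2.5109 ≈ 11299 m/s.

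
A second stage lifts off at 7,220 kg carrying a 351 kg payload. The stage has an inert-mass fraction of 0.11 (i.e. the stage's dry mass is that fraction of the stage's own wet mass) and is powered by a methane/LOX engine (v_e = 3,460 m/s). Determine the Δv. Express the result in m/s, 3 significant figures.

Stage wet mass = m₀ − payload = 7,220 − 351 = 6,869 kg.
Stage dry mass = ε × stage wet mass = 0.11 × 6,869 = 755.59 kg.
Burnout mass m_f = stage dry + payload = 755.59 + 351 = 1,106.59 kg.
Using Δv = v_e ln(m₀/m_f): Δv = v_e · ln(7,220/1,106.59) = 3460.0 × ln(6.525) = 3460.0 × 1.8756 ≈ 6489 m/s.

Δv ≈ 6490 m/s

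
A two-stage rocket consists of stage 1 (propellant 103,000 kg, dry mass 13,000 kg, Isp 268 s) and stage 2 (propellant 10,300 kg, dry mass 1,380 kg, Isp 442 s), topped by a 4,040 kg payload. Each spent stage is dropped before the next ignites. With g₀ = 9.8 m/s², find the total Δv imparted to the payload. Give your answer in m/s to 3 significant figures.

Ignition mass of stage 1 = 103,000+13,000 + 10,300+1,380 + 4,040 = 131,720 kg.
Stage 1: m₀ = 131,720 kg, m_f = 131,720 − 103,000 = 28,720 kg; Δv = 268×9.8×ln(4.586) = 2626.4×1.5231 ≈ 4000 m/s.
Stage 2: m₀ = 15,720 kg, m_f = 15,720 − 10,300 = 5,420 kg; Δv = 442×9.8×ln(2.9) = 4331.6×1.0648 ≈ 4612 m/s.
Total Δv = 4000 + 4612 = 8612 m/s.

Δv ≈ 8610 m/s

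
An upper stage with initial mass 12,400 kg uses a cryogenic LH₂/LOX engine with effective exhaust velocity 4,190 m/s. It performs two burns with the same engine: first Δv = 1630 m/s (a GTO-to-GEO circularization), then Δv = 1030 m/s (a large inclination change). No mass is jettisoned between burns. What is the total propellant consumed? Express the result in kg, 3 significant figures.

After the first burn: m = 12400 × exp(−1630/4190.0) = 12400 × 0.67772 = 8,403.73 kg.
After the second burn: m = 8,403.73 × exp(−1030/4190.0) = 8,403.73 × 0.78206 = 6,572.22 kg.
Total propellant = m₀ − m_final = 12400 − 6,572.22 = 5,827.78 kg.

total propellant consumed ≈ 5830 kg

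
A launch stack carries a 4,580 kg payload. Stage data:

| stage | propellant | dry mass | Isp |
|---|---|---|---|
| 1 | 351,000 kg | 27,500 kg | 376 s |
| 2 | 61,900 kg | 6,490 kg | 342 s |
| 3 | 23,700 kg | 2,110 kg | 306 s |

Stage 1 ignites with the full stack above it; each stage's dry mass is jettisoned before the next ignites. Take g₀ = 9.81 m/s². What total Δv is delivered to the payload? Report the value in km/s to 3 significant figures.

Δv ≈ 12.8 km/s

Ignition mass of stage 1 = 351,000+27,500 + 61,900+6,490 + 23,700+2,110 + 4,580 = 477,280 kg.
Stage 1: m₀ = 477,280 kg, m_f = 477,280 − 351,000 = 126,280 kg; Δv = 376×9.81×ln(3.78) = 3688.6×1.3296 ≈ 4904 m/s.
Stage 2: m₀ = 98,780 kg, m_f = 98,780 − 61,900 = 36,880 kg; Δv = 342×9.81×ln(2.678) = 3355.0×0.9852 ≈ 3305 m/s.
Stage 3: m₀ = 30,390 kg, m_f = 30,390 − 23,700 = 6,690 kg; Δv = 306×9.81×ln(4.543) = 3001.9×1.5135 ≈ 4543 m/s.
Total Δv = 4904 + 3305 + 4543 = 12752 m/s.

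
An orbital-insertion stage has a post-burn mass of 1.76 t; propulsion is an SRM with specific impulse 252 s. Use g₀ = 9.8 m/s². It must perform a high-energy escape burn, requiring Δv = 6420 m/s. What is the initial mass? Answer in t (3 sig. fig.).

initial mass ≈ 23.7 t

v_e = Isp · g₀ = 252 × 9.8 = 2469.6 m/s.
Using Δv = v_e ln(m₀/m_f): m₀/m_f = exp(Δv / v_e) = exp(6420 / 2469.6) = exp(2.5996) = 13.4585.
m₀ = m_f × 13.4585 = 1.76 × 13.4585 = 23.687 t.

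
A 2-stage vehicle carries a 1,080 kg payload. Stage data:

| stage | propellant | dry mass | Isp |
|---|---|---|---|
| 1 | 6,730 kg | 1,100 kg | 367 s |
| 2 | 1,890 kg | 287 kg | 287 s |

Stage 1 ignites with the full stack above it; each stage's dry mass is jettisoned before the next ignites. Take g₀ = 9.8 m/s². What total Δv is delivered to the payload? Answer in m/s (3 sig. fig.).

Ignition mass of stage 1 = 6,730+1,100 + 1,890+287 + 1,080 = 11,087 kg.
Stage 1: m₀ = 11,087 kg, m_f = 11,087 − 6,730 = 4,357 kg; Δv = 367×9.8×ln(2.545) = 3596.6×0.9340 ≈ 3359 m/s.
Stage 2: m₀ = 3,257 kg, m_f = 3,257 − 1,890 = 1,367 kg; Δv = 287×9.8×ln(2.383) = 2812.6×0.8682 ≈ 2442 m/s.
Total Δv = 3359 + 2442 = 5801 m/s.

Δv ≈ 5800 m/s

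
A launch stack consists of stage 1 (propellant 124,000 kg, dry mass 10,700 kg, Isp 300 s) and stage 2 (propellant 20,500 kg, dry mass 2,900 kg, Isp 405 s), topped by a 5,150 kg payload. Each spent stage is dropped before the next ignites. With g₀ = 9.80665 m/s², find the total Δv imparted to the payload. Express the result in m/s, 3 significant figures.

Δv ≈ 9220 m/s

Ignition mass of stage 1 = 124,000+10,700 + 20,500+2,900 + 5,150 = 163,250 kg.
Stage 1: m₀ = 163,250 kg, m_f = 163,250 − 124,000 = 39,250 kg; Δv = 300×9.80665×ln(4.159) = 2942.0×1.4253 ≈ 4193 m/s.
Stage 2: m₀ = 28,550 kg, m_f = 28,550 − 20,500 = 8,050 kg; Δv = 405×9.80665×ln(3.547) = 3971.7×1.2660 ≈ 5028 m/s.
Total Δv = 4193 + 5028 = 9221 m/s.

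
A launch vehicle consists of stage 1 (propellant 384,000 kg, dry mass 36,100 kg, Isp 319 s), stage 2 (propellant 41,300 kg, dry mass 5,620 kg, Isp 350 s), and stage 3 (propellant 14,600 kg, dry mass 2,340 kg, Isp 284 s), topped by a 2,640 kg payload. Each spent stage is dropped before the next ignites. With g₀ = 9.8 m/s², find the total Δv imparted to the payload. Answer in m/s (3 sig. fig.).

Ignition mass of stage 1 = 384,000+36,100 + 41,300+5,620 + 14,600+2,340 + 2,640 = 486,600 kg.
Stage 1: m₀ = 486,600 kg, m_f = 486,600 − 384,000 = 102,600 kg; Δv = 319×9.8×ln(4.743) = 3126.2×1.5566 ≈ 4866 m/s.
Stage 2: m₀ = 66,500 kg, m_f = 66,500 − 41,300 = 25,200 kg; Δv = 350×9.8×ln(2.639) = 3430.0×0.9704 ≈ 3328 m/s.
Stage 3: m₀ = 19,580 kg, m_f = 19,580 − 14,600 = 4,980 kg; Δv = 284×9.8×ln(3.932) = 2783.2×1.3691 ≈ 3810 m/s.
Total Δv = 4866 + 3328 + 3810 = 12004 m/s.

Δv ≈ 12000 m/s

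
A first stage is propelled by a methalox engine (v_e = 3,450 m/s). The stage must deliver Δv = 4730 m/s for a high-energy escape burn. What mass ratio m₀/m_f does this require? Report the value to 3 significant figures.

mass ratio ≈ 3.94

m₀/m_f = exp(Δv / v_e) = exp(4730 / 3450.0) = exp(1.3710) = 3.9393.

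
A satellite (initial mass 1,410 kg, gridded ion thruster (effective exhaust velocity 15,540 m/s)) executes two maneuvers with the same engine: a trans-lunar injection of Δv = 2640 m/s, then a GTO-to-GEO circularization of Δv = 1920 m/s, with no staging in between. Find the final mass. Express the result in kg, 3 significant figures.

final mass ≈ 1050 kg

After the first burn: m = 1410 × exp(−2640/15540.0) = 1410 × 0.84376 = 1,189.7 kg.
After the second burn: m = 1,189.7 × exp(−1920/15540.0) = 1,189.7 × 0.88378 = 1,051.43 kg.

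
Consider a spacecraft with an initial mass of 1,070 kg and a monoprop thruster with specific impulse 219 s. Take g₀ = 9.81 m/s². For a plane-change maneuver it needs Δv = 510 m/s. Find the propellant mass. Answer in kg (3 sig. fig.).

propellant mass ≈ 226 kg

v_e = Isp · g₀ = 219 × 9.81 = 2148.4 m/s.
By the Tsiolkovsky rocket equation, m₀/m_f = exp(Δv / v_e) = exp(510 / 2148.4) = exp(0.2374) = 1.2679.
m_f = 1,070 / 1.2679 = 843.915 kg, so propellant = m₀ − m_f = 1,070 − 843.915 = 226.085 kg.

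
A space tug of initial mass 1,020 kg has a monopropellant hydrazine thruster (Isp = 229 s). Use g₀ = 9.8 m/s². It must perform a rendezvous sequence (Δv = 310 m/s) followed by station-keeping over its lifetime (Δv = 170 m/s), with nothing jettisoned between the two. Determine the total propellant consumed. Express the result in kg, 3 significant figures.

total propellant consumed ≈ 196 kg

v_e = Isp · g₀ = 229 × 9.8 = 2244.2 m/s.
After the first burn: m = 1020 × exp(−310/2244.2) = 1020 × 0.87098 = 888.4 kg.
After the second burn: m = 888.4 × exp(−170/2244.2) = 888.4 × 0.92705 = 823.591 kg.
Total propellant = m₀ − m_final = 1020 − 823.591 = 196.409 kg.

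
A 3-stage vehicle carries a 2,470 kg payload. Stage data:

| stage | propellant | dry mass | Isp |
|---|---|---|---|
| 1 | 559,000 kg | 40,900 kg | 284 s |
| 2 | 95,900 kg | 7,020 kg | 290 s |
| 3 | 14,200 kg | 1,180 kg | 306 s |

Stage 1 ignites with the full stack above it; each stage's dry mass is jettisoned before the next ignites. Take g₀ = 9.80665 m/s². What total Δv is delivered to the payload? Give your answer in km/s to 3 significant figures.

Δv ≈ 13.4 km/s

Ignition mass of stage 1 = 559,000+40,900 + 95,900+7,020 + 14,200+1,180 + 2,470 = 720,670 kg.
Stage 1: m₀ = 720,670 kg, m_f = 720,670 − 559,000 = 161,670 kg; Δv = 284×9.80665×ln(4.458) = 2785.1×1.4946 ≈ 4163 m/s.
Stage 2: m₀ = 120,770 kg, m_f = 120,770 − 95,900 = 24,870 kg; Δv = 290×9.80665×ln(4.856) = 2843.9×1.5802 ≈ 4494 m/s.
Stage 3: m₀ = 17,850 kg, m_f = 17,850 − 14,200 = 3,650 kg; Δv = 306×9.80665×ln(4.89) = 3000.8×1.5873 ≈ 4763 m/s.
Total Δv = 4163 + 4494 + 4763 = 13420 m/s.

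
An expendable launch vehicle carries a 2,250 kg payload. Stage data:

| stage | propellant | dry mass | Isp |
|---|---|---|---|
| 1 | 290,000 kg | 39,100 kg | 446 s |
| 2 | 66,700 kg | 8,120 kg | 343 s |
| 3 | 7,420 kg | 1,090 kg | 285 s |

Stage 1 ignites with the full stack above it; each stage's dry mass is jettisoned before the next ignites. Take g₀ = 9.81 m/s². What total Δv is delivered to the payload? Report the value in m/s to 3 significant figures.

Δv ≈ 13600 m/s

Ignition mass of stage 1 = 290,000+39,100 + 66,700+8,120 + 7,420+1,090 + 2,250 = 414,680 kg.
Stage 1: m₀ = 414,680 kg, m_f = 414,680 − 290,000 = 124,680 kg; Δv = 446×9.81×ln(3.326) = 4375.3×1.2018 ≈ 5258 m/s.
Stage 2: m₀ = 85,580 kg, m_f = 85,580 − 66,700 = 18,880 kg; Δv = 343×9.81×ln(4.533) = 3364.8×1.5113 ≈ 5085 m/s.
Stage 3: m₀ = 10,760 kg, m_f = 10,760 − 7,420 = 3,340 kg; Δv = 285×9.81×ln(3.222) = 2795.9×1.1699 ≈ 3271 m/s.
Total Δv = 5258 + 5085 + 3271 = 13614 m/s.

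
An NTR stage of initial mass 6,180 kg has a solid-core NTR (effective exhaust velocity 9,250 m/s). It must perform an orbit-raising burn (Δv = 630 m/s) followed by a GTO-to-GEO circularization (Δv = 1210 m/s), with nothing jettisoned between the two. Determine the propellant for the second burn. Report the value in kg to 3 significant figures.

propellant for the second burn ≈ 708 kg

After the first burn: m = 6180 × exp(−630/9250.0) = 6180 × 0.93416 = 5,773.11 kg.
After the second burn: m = 5,773.11 × exp(−1210/9250.0) = 5,773.11 × 0.87738 = 5,065.21 kg.
Second-burn propellant = 5,773.11 − 5,065.21 = 707.9 kg.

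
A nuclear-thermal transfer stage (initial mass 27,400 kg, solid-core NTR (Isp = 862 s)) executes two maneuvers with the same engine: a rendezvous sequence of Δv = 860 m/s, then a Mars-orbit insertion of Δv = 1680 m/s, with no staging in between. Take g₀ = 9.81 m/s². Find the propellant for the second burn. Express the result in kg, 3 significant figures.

v_e = Isp · g₀ = 862 × 9.81 = 8456.2 m/s.
After the first burn: m = 27400 × exp(−860/8456.2) = 27400 × 0.90330 = 24,750.4 kg.
After the second burn: m = 24,750.4 × exp(−1680/8456.2) = 24,750.4 × 0.81982 = 20,290.9 kg.
Second-burn propellant = 24,750.4 − 20,290.9 = 4,459.5 kg.

propellant for the second burn ≈ 4460 kg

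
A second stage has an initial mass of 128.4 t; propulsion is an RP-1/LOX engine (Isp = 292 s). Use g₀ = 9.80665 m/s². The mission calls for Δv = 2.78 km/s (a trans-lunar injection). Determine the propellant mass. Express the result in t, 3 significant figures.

v_e = Isp · g₀ = 292 × 9.80665 = 2863.5 m/s.
Using Δv = v_e ln(m₀/m_f): m₀/m_f = exp(Δv / v_e) = exp(2780 / 2863.5) = exp(0.9708) = 2.6401.
m_f = 128.4 / 2.6401 = 48.6345 t, so propellant = m₀ − m_f = 128.4 − 48.6345 = 79.7655 t.

propellant mass ≈ 79.8 t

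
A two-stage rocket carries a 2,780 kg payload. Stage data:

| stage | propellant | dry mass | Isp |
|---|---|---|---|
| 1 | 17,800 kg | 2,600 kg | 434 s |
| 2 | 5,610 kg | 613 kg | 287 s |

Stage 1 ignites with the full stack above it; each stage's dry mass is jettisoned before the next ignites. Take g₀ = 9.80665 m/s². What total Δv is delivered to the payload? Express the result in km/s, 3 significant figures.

Δv ≈ 6.70 km/s

Ignition mass of stage 1 = 17,800+2,600 + 5,610+613 + 2,780 = 29,403 kg.
Stage 1: m₀ = 29,403 kg, m_f = 29,403 − 17,800 = 11,603 kg; Δv = 434×9.80665×ln(2.534) = 4256.1×0.9298 ≈ 3957 m/s.
Stage 2: m₀ = 9,003 kg, m_f = 9,003 − 5,610 = 3,393 kg; Δv = 287×9.80665×ln(2.653) = 2814.5×0.9758 ≈ 2747 m/s.
Total Δv = 3957 + 2747 = 6704 m/s.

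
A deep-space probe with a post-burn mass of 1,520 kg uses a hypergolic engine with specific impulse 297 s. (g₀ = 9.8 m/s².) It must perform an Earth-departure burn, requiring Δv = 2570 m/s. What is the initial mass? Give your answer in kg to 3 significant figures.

initial mass ≈ 3680 kg

v_e = Isp · g₀ = 297 × 9.8 = 2910.6 m/s.
From the ideal rocket equation, m₀/m_f = exp(Δv / v_e) = exp(2570 / 2910.6) = exp(0.8830) = 2.4181.
m₀ = m_f × 2.4181 = 1,520 × 2.4181 = 3,675.51 kg.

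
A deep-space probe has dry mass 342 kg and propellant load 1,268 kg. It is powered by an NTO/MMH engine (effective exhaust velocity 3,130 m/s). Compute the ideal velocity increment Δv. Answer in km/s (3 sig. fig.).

Δv ≈ 4.85 km/s

m₀ = m_dry + m_prop = 342 + 1,268 = 1,610 kg.
Using Δv = v_e ln(m₀/m_f): Δv = v_e · ln(m₀/m_f) = 3130.0 × ln(4.708) = 3130.0 × 1.5492 ≈ 4848.9 m/s.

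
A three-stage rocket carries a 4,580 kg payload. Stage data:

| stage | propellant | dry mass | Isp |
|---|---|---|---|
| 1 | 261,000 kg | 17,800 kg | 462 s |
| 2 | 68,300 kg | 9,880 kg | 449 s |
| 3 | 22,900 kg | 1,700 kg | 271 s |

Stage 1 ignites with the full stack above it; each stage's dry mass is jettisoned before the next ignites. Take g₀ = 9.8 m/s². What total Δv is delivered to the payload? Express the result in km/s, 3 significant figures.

Ignition mass of stage 1 = 261,000+17,800 + 68,300+9,880 + 22,900+1,700 + 4,580 = 386,160 kg.
Stage 1: m₀ = 386,160 kg, m_f = 386,160 − 261,000 = 125,160 kg; Δv = 462×9.8×ln(3.085) = 4527.6×1.1267 ≈ 5101 m/s.
Stage 2: m₀ = 107,360 kg, m_f = 107,360 − 68,300 = 39,060 kg; Δv = 449×9.8×ln(2.749) = 4400.2×1.0111 ≈ 4449 m/s.
Stage 3: m₀ = 29,180 kg, m_f = 29,180 − 22,900 = 6,280 kg; Δv = 271×9.8×ln(4.646) = 2655.8×1.5361 ≈ 4080 m/s.
Total Δv = 5101 + 4449 + 4080 = 13630 m/s.

Δv ≈ 13.6 km/s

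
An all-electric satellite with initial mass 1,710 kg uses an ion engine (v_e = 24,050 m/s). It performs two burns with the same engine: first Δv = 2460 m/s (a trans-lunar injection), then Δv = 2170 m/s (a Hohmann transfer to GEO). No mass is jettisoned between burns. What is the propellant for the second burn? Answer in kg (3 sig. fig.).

propellant for the second burn ≈ 133 kg

After the first burn: m = 1710 × exp(−2460/24050.0) = 1710 × 0.90277 = 1,543.74 kg.
After the second burn: m = 1,543.74 × exp(−2170/24050.0) = 1,543.74 × 0.91372 = 1,410.55 kg.
Second-burn propellant = 1,543.74 − 1,410.55 = 133.19 kg.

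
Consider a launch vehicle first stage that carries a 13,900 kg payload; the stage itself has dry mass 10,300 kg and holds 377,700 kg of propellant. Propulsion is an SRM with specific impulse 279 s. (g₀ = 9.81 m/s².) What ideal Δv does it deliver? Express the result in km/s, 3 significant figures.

Δv ≈ 7.69 km/s

v_e = Isp · g₀ = 279 × 9.81 = 2737.0 m/s.
m₀ = payload + dry + propellant = 13,900 + 10,300 + 377,700 = 401,900 kg.
m_f = payload + dry = 13,900 + 10,300 = 24,200 kg.
From the ideal rocket equation, Δv = v_e · ln(m₀/m_f) = 2737.0 × ln(16.61) = 2737.0 × 2.8099 ≈ 7690.5 m/s.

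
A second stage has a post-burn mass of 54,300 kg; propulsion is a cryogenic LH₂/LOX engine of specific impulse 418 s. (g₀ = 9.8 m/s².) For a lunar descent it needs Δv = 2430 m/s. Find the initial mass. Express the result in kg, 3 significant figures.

initial mass ≈ 98300 kg

v_e = Isp · g₀ = 418 × 9.8 = 4096.4 m/s.
m₀/m_f = exp(Δv / v_e) = exp(2430 / 4096.4) = exp(0.5932) = 1.8098.
m₀ = m_f × 1.8098 = 54,300 × 1.8098 = 98,272.1 kg.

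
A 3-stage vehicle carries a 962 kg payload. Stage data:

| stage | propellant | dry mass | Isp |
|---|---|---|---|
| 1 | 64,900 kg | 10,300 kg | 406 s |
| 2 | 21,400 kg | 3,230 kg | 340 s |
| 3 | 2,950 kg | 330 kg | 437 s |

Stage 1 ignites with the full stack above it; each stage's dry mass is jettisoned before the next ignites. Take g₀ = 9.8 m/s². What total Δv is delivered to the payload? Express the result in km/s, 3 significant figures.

Δv ≈ 13.5 km/s

Ignition mass of stage 1 = 64,900+10,300 + 21,400+3,230 + 2,950+330 + 962 = 104,072 kg.
Stage 1: m₀ = 104,072 kg, m_f = 104,072 − 64,900 = 39,172 kg; Δv = 406×9.8×ln(2.657) = 3978.8×0.9771 ≈ 3888 m/s.
Stage 2: m₀ = 28,872 kg, m_f = 28,872 − 21,400 = 7,472 kg; Δv = 340×9.8×ln(3.864) = 3332.0×1.3517 ≈ 4504 m/s.
Stage 3: m₀ = 4,242 kg, m_f = 4,242 − 2,950 = 1,292 kg; Δv = 437×9.8×ln(3.283) = 4282.6×1.1888 ≈ 5091 m/s.
Total Δv = 3888 + 4504 + 5091 = 13483 m/s.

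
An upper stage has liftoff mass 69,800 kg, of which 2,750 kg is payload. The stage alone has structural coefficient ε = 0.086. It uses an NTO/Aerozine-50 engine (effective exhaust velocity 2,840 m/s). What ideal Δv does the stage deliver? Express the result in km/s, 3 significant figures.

Stage wet mass = m₀ − payload = 69,800 − 2,750 = 67,050 kg.
Stage dry mass = ε × stage wet mass = 0.086 × 67,050 = 5,766.3 kg.
Burnout mass m_f = stage dry + payload = 5,766.3 + 2,750 = 8,516.3 kg.
Δv = v_e · ln(69,800/8,516.3) = 2840.0 × ln(8.196) = 2840.0 × 2.1037 ≈ 5974 m/s.

Δv ≈ 5.97 km/s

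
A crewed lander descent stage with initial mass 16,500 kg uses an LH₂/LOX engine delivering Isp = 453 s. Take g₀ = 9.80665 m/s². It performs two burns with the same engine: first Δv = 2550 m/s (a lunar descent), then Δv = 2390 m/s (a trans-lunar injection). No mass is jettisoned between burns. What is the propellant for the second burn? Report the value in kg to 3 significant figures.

v_e = Isp · g₀ = 453 × 9.80665 = 4442.4 m/s.
After the first burn: m = 16500 × exp(−2550/4442.4) = 16500 × 0.56326 = 9,293.79 kg.
After the second burn: m = 9,293.79 × exp(−2390/4442.4) = 9,293.79 × 0.58392 = 5,426.83 kg.
Second-burn propellant = 9,293.79 − 5,426.83 = 3,866.96 kg.

propellant for the second burn ≈ 3870 kg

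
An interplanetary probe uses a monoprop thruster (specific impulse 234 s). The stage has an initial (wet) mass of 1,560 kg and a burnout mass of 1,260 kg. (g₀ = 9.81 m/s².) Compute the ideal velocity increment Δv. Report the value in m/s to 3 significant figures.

v_e = Isp · g₀ = 234 × 9.81 = 2295.5 m/s.
From the ideal rocket equation, Δv = v_e · ln(m₀/m_f) = 2295.5 × ln(1.238) = 2295.5 × 0.2136 ≈ 490.3 m/s.

Δv ≈ 490 m/s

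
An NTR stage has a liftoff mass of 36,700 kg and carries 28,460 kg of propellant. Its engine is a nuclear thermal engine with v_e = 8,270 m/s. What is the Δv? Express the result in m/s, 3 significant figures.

m_f = m₀ − m_prop = 36,700 − 28,460 = 8,240 kg.
By the Tsiolkovsky rocket equation, Δv = v_e · ln(m₀/m_f) = 8270.0 × ln(4.454) = 8270.0 × 1.4938 ≈ 12353.5 m/s.

Δv ≈ 12400 m/s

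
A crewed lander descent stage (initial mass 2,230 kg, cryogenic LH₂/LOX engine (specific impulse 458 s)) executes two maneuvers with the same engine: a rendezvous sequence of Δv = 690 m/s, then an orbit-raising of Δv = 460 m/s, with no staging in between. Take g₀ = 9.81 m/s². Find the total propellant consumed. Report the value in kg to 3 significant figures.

total propellant consumed ≈ 504 kg

v_e = Isp · g₀ = 458 × 9.81 = 4493.0 m/s.
After the first burn: m = 2230 × exp(−690/4493.0) = 2230 × 0.85764 = 1,912.54 kg.
After the second burn: m = 1,912.54 × exp(−460/4493.0) = 1,912.54 × 0.90268 = 1,726.41 kg.
Total propellant = m₀ − m_final = 2230 − 1,726.41 = 503.59 kg.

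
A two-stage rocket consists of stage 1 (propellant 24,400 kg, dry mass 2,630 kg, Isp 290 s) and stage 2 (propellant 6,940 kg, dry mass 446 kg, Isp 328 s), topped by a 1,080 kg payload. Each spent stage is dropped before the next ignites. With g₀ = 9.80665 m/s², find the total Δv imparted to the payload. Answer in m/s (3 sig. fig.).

Ignition mass of stage 1 = 24,400+2,630 + 6,940+446 + 1,080 = 35,496 kg.
Stage 1: m₀ = 35,496 kg, m_f = 35,496 − 24,400 = 11,096 kg; Δv = 290×9.80665×ln(3.199) = 2843.9×1.1628 ≈ 3307 m/s.
Stage 2: m₀ = 8,466 kg, m_f = 8,466 − 6,940 = 1,526 kg; Δv = 328×9.80665×ln(5.548) = 3216.6×1.7134 ≈ 5511 m/s.
Total Δv = 3307 + 5511 = 8818 m/s.

Δv ≈ 8820 m/s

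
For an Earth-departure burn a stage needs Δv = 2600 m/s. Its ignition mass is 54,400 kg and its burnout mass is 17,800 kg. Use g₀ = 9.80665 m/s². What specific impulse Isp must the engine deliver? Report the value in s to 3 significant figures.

ln(m₀/m_f) = ln(54400/17800) = ln(3.056) = 1.1172.
v_e = Δv / ln(m₀/m_f) = 2600 / 1.1172 = 2327.3 m/s.
Isp = v_e / g₀ = 2327.3 / 9.80665 = 237.3 s.

Isp ≈ 237 s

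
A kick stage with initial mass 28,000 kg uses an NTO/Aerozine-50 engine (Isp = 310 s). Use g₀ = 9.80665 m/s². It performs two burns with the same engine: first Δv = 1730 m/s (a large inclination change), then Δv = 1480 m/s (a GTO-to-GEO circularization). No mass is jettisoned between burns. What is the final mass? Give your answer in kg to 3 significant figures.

final mass ≈ 9740 kg

v_e = Isp · g₀ = 310 × 9.80665 = 3040.1 m/s.
After the first burn: m = 28000 × exp(−1730/3040.1) = 28000 × 0.56605 = 15,849.4 kg.
After the second burn: m = 15,849.4 × exp(−1480/3040.1) = 15,849.4 × 0.61457 = 9,740.57 kg.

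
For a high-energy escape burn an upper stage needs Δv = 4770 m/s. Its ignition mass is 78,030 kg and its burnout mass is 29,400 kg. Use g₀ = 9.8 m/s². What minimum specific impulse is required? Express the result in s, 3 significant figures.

ln(m₀/m_f) = ln(78030/29400) = ln(2.654) = 0.9761.
Using Δv = v_e ln(m₀/m_f): v_e = Δv / ln(m₀/m_f) = 4770 / 0.9761 = 4886.8 m/s.
Isp = v_e / g₀ = 4886.8 / 9.8 = 498.7 s.

Isp ≈ 499 s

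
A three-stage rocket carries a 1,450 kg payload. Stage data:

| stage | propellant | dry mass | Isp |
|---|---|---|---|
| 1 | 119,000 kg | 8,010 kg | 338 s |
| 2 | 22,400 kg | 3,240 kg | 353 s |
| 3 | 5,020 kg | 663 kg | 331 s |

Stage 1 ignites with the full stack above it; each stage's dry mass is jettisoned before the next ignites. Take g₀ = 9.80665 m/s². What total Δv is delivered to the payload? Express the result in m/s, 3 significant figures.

Δv ≈ 12500 m/s

Ignition mass of stage 1 = 119,000+8,010 + 22,400+3,240 + 5,020+663 + 1,450 = 159,783 kg.
Stage 1: m₀ = 159,783 kg, m_f = 159,783 − 119,000 = 40,783 kg; Δv = 338×9.80665×ln(3.918) = 3314.6×1.3656 ≈ 4526 m/s.
Stage 2: m₀ = 32,773 kg, m_f = 32,773 − 22,400 = 10,373 kg; Δv = 353×9.80665×ln(3.159) = 3461.7×1.1504 ≈ 3982 m/s.
Stage 3: m₀ = 7,133 kg, m_f = 7,133 − 5,020 = 2,113 kg; Δv = 331×9.80665×ln(3.376) = 3246.0×1.2166 ≈ 3949 m/s.
Total Δv = 4526 + 3982 + 3949 = 12457 m/s.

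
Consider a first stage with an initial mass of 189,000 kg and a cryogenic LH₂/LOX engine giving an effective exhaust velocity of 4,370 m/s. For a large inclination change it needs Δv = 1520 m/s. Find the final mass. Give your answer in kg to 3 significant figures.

final mass ≈ 133000 kg

m₀/m_f = exp(Δv / v_e) = exp(1520 / 4370.0) = exp(0.3478) = 1.4160.
m_f = m₀ / 1.4160 = 189,000 / 1.4160 = 133,475 kg.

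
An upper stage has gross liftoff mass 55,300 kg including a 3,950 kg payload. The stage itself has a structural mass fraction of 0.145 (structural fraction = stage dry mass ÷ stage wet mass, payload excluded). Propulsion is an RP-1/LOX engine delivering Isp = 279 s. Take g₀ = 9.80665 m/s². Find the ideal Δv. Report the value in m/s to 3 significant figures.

Δv ≈ 4320 m/s

Stage wet mass = m₀ − payload = 55,300 − 3,950 = 51,350 kg.
Stage dry mass = ε × stage wet mass = 0.145 × 51,350 = 7,445.75 kg.
Burnout mass m_f = stage dry + payload = 7,445.75 + 3,950 = 11,395.75 kg.
v_e = Isp · g₀ = 279 × 9.80665 = 2736.1 m/s.
Δv = v_e · ln(55,300/11,395.75) = 2736.1 × ln(4.853) = 2736.1 × 1.5795 ≈ 4322 m/s.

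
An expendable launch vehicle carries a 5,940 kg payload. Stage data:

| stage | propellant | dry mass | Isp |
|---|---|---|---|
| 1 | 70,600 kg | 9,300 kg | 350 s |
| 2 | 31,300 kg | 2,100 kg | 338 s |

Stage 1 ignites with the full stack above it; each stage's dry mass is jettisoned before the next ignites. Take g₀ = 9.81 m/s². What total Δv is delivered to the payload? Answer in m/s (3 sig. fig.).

Ignition mass of stage 1 = 70,600+9,300 + 31,300+2,100 + 5,940 = 119,240 kg.
Stage 1: m₀ = 119,240 kg, m_f = 119,240 − 70,600 = 48,640 kg; Δv = 350×9.81×ln(2.451) = 3433.5×0.8967 ≈ 3079 m/s.
Stage 2: m₀ = 39,340 kg, m_f = 39,340 − 31,300 = 8,040 kg; Δv = 338×9.81×ln(4.893) = 3315.8×1.5878 ≈ 5265 m/s.
Total Δv = 3079 + 5265 = 8344 m/s.

Δv ≈ 8340 m/s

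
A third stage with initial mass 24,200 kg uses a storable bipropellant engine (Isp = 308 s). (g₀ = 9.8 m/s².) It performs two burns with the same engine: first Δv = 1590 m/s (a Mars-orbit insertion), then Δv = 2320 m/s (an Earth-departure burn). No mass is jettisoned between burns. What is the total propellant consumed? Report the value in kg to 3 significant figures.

total propellant consumed ≈ 17600 kg

v_e = Isp · g₀ = 308 × 9.8 = 3018.4 m/s.
After the first burn: m = 24200 × exp(−1590/3018.4) = 24200 × 0.59051 = 14,290.3 kg.
After the second burn: m = 14,290.3 × exp(−2320/3018.4) = 14,290.3 × 0.46365 = 6,625.7 kg.
Total propellant = m₀ − m_final = 24200 − 6,625.7 = 17,574.3 kg.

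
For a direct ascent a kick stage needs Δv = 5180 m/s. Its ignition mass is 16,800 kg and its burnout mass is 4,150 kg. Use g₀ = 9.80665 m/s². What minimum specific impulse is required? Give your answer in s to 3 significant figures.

Isp ≈ 378 s

ln(m₀/m_f) = ln(16800/4150) = ln(4.048) = 1.3983.
Using Δv = v_e ln(m₀/m_f): v_e = Δv / ln(m₀/m_f) = 5180 / 1.3983 = 3704.6 m/s.
Isp = v_e / g₀ = 3704.6 / 9.80665 = 377.8 s.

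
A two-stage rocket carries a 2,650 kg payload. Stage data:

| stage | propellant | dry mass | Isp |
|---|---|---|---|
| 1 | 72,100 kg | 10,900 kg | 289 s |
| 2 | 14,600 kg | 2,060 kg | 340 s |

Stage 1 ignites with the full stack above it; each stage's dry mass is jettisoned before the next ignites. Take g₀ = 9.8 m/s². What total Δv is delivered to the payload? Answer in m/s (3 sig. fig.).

Δv ≈ 8160 m/s

Ignition mass of stage 1 = 72,100+10,900 + 14,600+2,060 + 2,650 = 102,310 kg.
Stage 1: m₀ = 102,310 kg, m_f = 102,310 − 72,100 = 30,210 kg; Δv = 289×9.8×ln(3.387) = 2832.2×1.2198 ≈ 3455 m/s.
Stage 2: m₀ = 19,310 kg, m_f = 19,310 − 14,600 = 4,710 kg; Δv = 340×9.8×ln(4.1) = 3332.0×1.4109 ≈ 4701 m/s.
Total Δv = 3455 + 4701 = 8156 m/s.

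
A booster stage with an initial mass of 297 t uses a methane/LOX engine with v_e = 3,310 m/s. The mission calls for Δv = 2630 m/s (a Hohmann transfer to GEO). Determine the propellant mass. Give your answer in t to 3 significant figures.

m₀/m_f = exp(Δv / v_e) = exp(2630 / 3310.0) = exp(0.7946) = 2.2135.
m_f = 297 / 2.2135 = 134.177 t, so propellant = m₀ − m_f = 297 − 134.177 = 162.823 t.

propellant mass ≈ 163 t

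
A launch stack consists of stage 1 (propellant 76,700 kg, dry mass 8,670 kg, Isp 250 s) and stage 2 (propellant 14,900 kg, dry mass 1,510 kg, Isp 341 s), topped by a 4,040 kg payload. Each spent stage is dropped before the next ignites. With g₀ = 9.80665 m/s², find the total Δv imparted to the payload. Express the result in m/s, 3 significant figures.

Δv ≈ 7520 m/s

Ignition mass of stage 1 = 76,700+8,670 + 14,900+1,510 + 4,040 = 105,820 kg.
Stage 1: m₀ = 105,820 kg, m_f = 105,820 − 76,700 = 29,120 kg; Δv = 250×9.80665×ln(3.634) = 2451.7×1.2903 ≈ 3163 m/s.
Stage 2: m₀ = 20,450 kg, m_f = 20,450 − 14,900 = 5,550 kg; Δv = 341×9.80665×ln(3.685) = 3344.1×1.3042 ≈ 4361 m/s.
Total Δv = 3163 + 4361 = 7524 m/s.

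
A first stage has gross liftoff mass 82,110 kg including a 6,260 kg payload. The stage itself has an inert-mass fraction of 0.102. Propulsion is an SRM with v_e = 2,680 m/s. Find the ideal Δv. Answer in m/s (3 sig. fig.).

Stage wet mass = m₀ − payload = 82,110 − 6,260 = 75,850 kg.
Stage dry mass = ε × stage wet mass = 0.102 × 75,850 = 7,736.7 kg.
Burnout mass m_f = stage dry + payload = 7,736.7 + 6,260 = 13,996.7 kg.
Using Δv = v_e ln(m₀/m_f): Δv = v_e · ln(82,110/13,996.7) = 2680.0 × ln(5.866) = 2680.0 × 1.7692 ≈ 4742 m/s.

Δv ≈ 4740 m/s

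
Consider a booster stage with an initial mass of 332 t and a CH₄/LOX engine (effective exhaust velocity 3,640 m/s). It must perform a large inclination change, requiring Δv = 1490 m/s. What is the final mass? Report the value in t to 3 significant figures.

final mass ≈ 220 t

m₀/m_f = exp(Δv / v_e) = exp(1490 / 3640.0) = exp(0.4093) = 1.5058.
m_f = m₀ / 1.5058 = 332 / 1.5058 = 220.481 t.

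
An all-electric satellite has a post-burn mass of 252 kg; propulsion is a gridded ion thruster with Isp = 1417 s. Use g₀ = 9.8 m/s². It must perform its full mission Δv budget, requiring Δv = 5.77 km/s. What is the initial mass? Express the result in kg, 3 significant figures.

initial mass ≈ 382 kg

v_e = Isp · g₀ = 1417 × 9.8 = 13886.6 m/s.
m₀/m_f = exp(Δv / v_e) = exp(5770 / 13886.6) = exp(0.4155) = 1.5151.
m₀ = m_f × 1.5151 = 252 × 1.5151 = 381.805 kg.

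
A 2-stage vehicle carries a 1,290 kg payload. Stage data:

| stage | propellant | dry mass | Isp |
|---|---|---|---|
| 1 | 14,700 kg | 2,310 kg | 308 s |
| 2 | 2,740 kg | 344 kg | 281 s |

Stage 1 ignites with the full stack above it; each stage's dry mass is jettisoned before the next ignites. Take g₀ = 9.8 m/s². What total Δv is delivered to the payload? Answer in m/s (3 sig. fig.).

Ignition mass of stage 1 = 14,700+2,310 + 2,740+344 + 1,290 = 21,384 kg.
Stage 1: m₀ = 21,384 kg, m_f = 21,384 − 14,700 = 6,684 kg; Δv = 308×9.8×ln(3.199) = 3018.4×1.1629 ≈ 3510 m/s.
Stage 2: m₀ = 4,374 kg, m_f = 4,374 − 2,740 = 1,634 kg; Δv = 281×9.8×ln(2.677) = 2753.8×0.9846 ≈ 2712 m/s.
Total Δv = 3510 + 2712 = 6222 m/s.

Δv ≈ 6220 m/s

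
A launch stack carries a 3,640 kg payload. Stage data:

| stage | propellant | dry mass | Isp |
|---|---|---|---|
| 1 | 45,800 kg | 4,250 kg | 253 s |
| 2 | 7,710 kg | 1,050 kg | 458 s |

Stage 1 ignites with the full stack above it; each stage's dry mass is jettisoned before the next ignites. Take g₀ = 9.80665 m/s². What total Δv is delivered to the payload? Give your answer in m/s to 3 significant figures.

Δv ≈ 7650 m/s

Ignition mass of stage 1 = 45,800+4,250 + 7,710+1,050 + 3,640 = 62,450 kg.
Stage 1: m₀ = 62,450 kg, m_f = 62,450 − 45,800 = 16,650 kg; Δv = 253×9.80665×ln(3.751) = 2481.1×1.3220 ≈ 3280 m/s.
Stage 2: m₀ = 12,400 kg, m_f = 12,400 − 7,710 = 4,690 kg; Δv = 458×9.80665×ln(2.644) = 4491.4×0.9723 ≈ 4367 m/s.
Total Δv = 3280 + 4367 = 7647 m/s.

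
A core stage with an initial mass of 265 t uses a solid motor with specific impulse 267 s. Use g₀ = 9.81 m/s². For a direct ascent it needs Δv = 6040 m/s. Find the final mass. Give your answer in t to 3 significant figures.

v_e = Isp · g₀ = 267 × 9.81 = 2619.3 m/s.
Rocket equation: m₀/m_f = exp(Δv / v_e) = exp(6040 / 2619.3) = exp(2.3060) = 10.0341.
m_f = m₀ / 10.0341 = 265 / 10.0341 = 26.4099 t.

final mass ≈ 26.4 t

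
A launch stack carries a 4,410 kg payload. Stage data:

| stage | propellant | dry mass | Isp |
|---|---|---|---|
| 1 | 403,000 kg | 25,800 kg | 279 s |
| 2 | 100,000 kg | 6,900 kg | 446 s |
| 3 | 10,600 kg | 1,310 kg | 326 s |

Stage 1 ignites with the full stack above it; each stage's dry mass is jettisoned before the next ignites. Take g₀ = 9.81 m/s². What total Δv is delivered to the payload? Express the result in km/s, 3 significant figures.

Ignition mass of stage 1 = 403,000+25,800 + 100,000+6,900 + 10,600+1,310 + 4,410 = 552,020 kg.
Stage 1: m₀ = 552,020 kg, m_f = 552,020 − 403,000 = 149,020 kg; Δv = 279×9.81×ln(3.704) = 2737.0×1.3095 ≈ 3584 m/s.
Stage 2: m₀ = 123,220 kg, m_f = 123,220 − 100,000 = 23,220 kg; Δv = 446×9.81×ln(5.307) = 4375.3×1.6690 ≈ 7302 m/s.
Stage 3: m₀ = 16,320 kg, m_f = 16,320 − 10,600 = 5,720 kg; Δv = 326×9.81×ln(2.853) = 3198.1×1.0484 ≈ 3353 m/s.
Total Δv = 3584 + 7302 + 3353 = 14239 m/s.

Δv ≈ 14.2 km/s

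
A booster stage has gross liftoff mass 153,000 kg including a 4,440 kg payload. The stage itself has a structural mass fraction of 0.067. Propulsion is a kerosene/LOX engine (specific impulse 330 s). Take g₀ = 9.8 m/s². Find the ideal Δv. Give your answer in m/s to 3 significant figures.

Stage wet mass = m₀ − payload = 153,000 − 4,440 = 148,560 kg.
Stage dry mass = ε × stage wet mass = 0.067 × 148,560 = 9,953.52 kg.
Burnout mass m_f = stage dry + payload = 9,953.52 + 4,440 = 14,393.52 kg.
v_e = Isp · g₀ = 330 × 9.8 = 3234.0 m/s.
From the ideal rocket equation, Δv = v_e · ln(153,000/14,393.52) = 3234.0 × ln(10.63) = 3234.0 × 2.3637 ≈ 7644 m/s.

Δv ≈ 7640 m/s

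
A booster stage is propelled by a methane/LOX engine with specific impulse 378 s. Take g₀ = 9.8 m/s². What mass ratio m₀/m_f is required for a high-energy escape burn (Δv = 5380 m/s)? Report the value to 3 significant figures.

v_e = Isp · g₀ = 378 × 9.8 = 3704.4 m/s.
Using Δv = v_e ln(m₀/m_f): m₀/m_f = exp(Δv / v_e) = exp(5380 / 3704.4) = exp(1.4523) = 4.2730.

mass ratio ≈ 4.27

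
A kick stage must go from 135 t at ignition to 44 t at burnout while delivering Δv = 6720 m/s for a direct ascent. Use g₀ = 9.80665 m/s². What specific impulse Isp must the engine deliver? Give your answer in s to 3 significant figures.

ln(m₀/m_f) = ln(135000/44000) = ln(3.068) = 1.1211.
Rocket equation: v_e = Δv / ln(m₀/m_f) = 6720 / 1.1211 = 5994.2 m/s.
Isp = v_e / g₀ = 5994.2 / 9.80665 = 611.2 s.

Isp ≈ 611 s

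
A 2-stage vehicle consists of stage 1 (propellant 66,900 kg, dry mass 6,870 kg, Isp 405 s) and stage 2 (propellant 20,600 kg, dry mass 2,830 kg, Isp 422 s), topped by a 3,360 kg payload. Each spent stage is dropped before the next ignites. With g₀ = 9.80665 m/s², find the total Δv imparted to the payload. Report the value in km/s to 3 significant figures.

Δv ≈ 10.4 km/s

Ignition mass of stage 1 = 66,900+6,870 + 20,600+2,830 + 3,360 = 100,560 kg.
Stage 1: m₀ = 100,560 kg, m_f = 100,560 − 66,900 = 33,660 kg; Δv = 405×9.80665×ln(2.988) = 3971.7×1.0944 ≈ 4347 m/s.
Stage 2: m₀ = 26,790 kg, m_f = 26,790 − 20,600 = 6,190 kg; Δv = 422×9.80665×ln(4.328) = 4138.4×1.4651 ≈ 6063 m/s.
Total Δv = 4347 + 6063 = 10410 m/s.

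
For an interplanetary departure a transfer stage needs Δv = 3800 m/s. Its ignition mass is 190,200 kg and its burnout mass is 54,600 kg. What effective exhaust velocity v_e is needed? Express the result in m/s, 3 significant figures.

ln(m₀/m_f) = ln(190200/54600) = ln(3.484) = 1.2480.
By the Tsiolkovsky rocket equation, v_e = Δv / ln(m₀/m_f) = 3800 / 1.2480 = 3044.8 m/s.

v_e ≈ 3040 m/s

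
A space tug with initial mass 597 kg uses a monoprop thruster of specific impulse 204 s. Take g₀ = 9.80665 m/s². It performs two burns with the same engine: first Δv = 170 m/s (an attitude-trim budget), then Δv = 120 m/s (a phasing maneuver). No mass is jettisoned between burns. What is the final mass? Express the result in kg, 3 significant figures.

v_e = Isp · g₀ = 204 × 9.80665 = 2000.6 m/s.
After the first burn: m = 597 × exp(−170/2000.6) = 597 × 0.91853 = 548.362 kg.
After the second burn: m = 548.362 × exp(−120/2000.6) = 548.362 × 0.94178 = 516.436 kg.

final mass ≈ 516 kg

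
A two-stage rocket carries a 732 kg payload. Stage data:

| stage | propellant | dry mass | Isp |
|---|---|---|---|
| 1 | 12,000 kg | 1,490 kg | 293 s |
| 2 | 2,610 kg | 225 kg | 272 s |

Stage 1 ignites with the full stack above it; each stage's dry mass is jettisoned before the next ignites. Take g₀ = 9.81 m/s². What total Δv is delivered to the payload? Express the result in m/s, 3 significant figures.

Δv ≈ 7010 m/s

Ignition mass of stage 1 = 12,000+1,490 + 2,610+225 + 732 = 17,057 kg.
Stage 1: m₀ = 17,057 kg, m_f = 17,057 − 12,000 = 5,057 kg; Δv = 293×9.81×ln(3.373) = 2874.3×1.2158 ≈ 3495 m/s.
Stage 2: m₀ = 3,567 kg, m_f = 3,567 − 2,610 = 957 kg; Δv = 272×9.81×ln(3.727) = 2668.3×1.3157 ≈ 3511 m/s.
Total Δv = 3495 + 3511 = 7006 m/s.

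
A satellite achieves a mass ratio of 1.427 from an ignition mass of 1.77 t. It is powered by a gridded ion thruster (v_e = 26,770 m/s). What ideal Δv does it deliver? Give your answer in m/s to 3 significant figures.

Δv ≈ 9520 m/s

By the Tsiolkovsky rocket equation, Δv = v_e · ln(1.427) = 26770.0 × 0.3556 ≈ 9518.7 m/s.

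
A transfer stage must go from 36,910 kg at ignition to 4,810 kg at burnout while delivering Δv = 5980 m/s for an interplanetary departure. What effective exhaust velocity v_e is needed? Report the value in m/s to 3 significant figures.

ln(m₀/m_f) = ln(36910/4810) = ln(7.674) = 2.0378.
Rocket equation: v_e = Δv / ln(m₀/m_f) = 5980 / 2.0378 = 2934.6 m/s.

v_e ≈ 2930 m/s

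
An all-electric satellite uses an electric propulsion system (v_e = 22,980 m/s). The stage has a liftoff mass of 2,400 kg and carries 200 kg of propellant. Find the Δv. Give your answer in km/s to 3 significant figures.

m_f = m₀ − m_prop = 2,400 − 200 = 2,200 kg.
By the Tsiolkovsky rocket equation, Δv = v_e · ln(m₀/m_f) = 22980.0 × ln(1.091) = 22980.0 × 0.0870 ≈ 1999.5 m/s.

Δv ≈ 2.00 km/s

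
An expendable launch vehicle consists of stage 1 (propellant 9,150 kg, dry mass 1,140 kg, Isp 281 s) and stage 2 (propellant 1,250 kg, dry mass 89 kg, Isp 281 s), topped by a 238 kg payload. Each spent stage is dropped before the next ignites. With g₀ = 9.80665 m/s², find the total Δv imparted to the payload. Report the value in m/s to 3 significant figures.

Ignition mass of stage 1 = 9,150+1,140 + 1,250+89 + 238 = 11,867 kg.
Stage 1: m₀ = 11,867 kg, m_f = 11,867 − 9,150 = 2,717 kg; Δv = 281×9.80665×ln(4.368) = 2755.7×1.4742 ≈ 4062 m/s.
Stage 2: m₀ = 1,577 kg, m_f = 1,577 − 1,250 = 327 kg; Δv = 281×9.80665×ln(4.823) = 2755.7×1.5733 ≈ 4336 m/s.
Total Δv = 4062 + 4336 = 8398 m/s.

Δv ≈ 8400 m/s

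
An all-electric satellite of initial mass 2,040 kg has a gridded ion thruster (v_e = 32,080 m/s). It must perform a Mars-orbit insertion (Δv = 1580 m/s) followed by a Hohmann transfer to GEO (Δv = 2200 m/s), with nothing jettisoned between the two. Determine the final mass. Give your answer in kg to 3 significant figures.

After the first burn: m = 2040 × exp(−1580/32080.0) = 2040 × 0.95194 = 1,941.96 kg.
After the second burn: m = 1,941.96 × exp(−2200/32080.0) = 1,941.96 × 0.93372 = 1,813.25 kg.

final mass ≈ 1810 kg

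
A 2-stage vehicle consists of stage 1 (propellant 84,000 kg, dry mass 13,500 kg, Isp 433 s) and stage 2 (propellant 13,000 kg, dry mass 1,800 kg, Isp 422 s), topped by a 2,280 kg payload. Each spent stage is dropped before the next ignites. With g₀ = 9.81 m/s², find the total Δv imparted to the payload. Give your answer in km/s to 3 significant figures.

Δv ≈ 11.5 km/s

Ignition mass of stage 1 = 84,000+13,500 + 13,000+1,800 + 2,280 = 114,580 kg.
Stage 1: m₀ = 114,580 kg, m_f = 114,580 − 84,000 = 30,580 kg; Δv = 433×9.81×ln(3.747) = 4247.7×1.3209 ≈ 5611 m/s.
Stage 2: m₀ = 17,080 kg, m_f = 17,080 − 13,000 = 4,080 kg; Δv = 422×9.81×ln(4.186) = 4139.8×1.4318 ≈ 5927 m/s.
Total Δv = 5611 + 5927 = 11538 m/s.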